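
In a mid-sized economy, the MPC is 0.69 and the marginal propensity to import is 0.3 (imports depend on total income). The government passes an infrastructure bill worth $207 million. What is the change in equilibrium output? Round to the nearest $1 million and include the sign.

+$339 million

Government-spending multiplier = 1/(1 − c + m) = 1/(1 − 0.69 + 0.3) = 1/0.61 ≈ 1.639.
ΔY = k × ΔG = (+$207 million) / 0.61 ≈ +$339 million.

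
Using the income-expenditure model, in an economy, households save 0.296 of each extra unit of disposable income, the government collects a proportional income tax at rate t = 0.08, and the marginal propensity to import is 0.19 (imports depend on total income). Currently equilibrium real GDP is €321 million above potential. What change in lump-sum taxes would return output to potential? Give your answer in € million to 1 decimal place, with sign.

MPC = 1 − MPS = 1 − 0.296 = 0.704.
Spending multiplier = 1/(1 − c(1−t) + m) = 1/(1 − 0.704×0.92 + 0.19) = 1/0.54232 ≈ 1.844.
Tax multiplier = −c·k = −0.704/0.54232 ≈ −1.298. Need ΔY = −€321 million, so ΔT = ΔY/(−c·k) = −(−€321 million) × 0.54232 / 0.704 ≈ +€247.3 million.
The government should raise lump-sum taxes by €247.3 million.

+€247.3 million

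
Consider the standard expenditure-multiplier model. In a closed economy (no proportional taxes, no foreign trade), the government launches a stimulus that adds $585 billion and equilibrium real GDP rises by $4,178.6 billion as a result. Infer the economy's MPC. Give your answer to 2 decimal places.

0.86

Implied spending multiplier k = ΔY/ΔG = 4,178.6/585 ≈ 7.1429.
Since k = 1/(1 − MPC), MPC = 1 − 1/k = 1 − ΔG/ΔY = 1 − 585/4,178.6 ≈ 0.86.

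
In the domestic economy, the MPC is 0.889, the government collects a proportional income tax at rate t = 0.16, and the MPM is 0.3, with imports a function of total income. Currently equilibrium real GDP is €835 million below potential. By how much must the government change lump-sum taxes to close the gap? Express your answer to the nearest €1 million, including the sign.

Spending multiplier = 1/(1 − c(1−t) + m) = 1/(1 − 0.889×0.84 + 0.3) = 1/0.55324 ≈ 1.808.
Tax multiplier = −c·k = −0.889/0.55324 ≈ −1.607. Need ΔY = +€835 million, so ΔT = ΔY/(−c·k) = −(+€835 million) × 0.55324 / 0.889 ≈ −€520 million.
The government should cut lump-sum taxes by €520 million.

−€520 million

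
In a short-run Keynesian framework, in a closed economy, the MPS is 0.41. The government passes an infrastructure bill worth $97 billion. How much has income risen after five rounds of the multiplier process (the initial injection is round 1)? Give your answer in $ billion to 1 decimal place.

MPC = 1 − MPS = 1 − 0.41 = 0.59.
Round 1 adds ΔG = $97 billion; each later round is MPC = 0.59 times the previous.
After 5 rounds: 97 + 57.23 + 33.7657 + 19.921763 + 11.75384017 = ΔG·(1 − c^5)/(1 − c) = 97 × (1 − 0.0714924299)/0.41 ≈ $219.7 billion.

$219.7 billion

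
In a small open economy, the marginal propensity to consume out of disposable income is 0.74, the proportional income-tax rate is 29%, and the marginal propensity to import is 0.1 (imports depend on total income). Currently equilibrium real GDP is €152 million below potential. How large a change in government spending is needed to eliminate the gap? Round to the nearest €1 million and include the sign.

+€87 million

Spending multiplier = 1/(1 − c(1−t) + m) = 1/(1 − 0.74×0.71 + 0.1) = 1/0.5746 ≈ 1.74.
Need ΔY = +€152 million, so ΔG = ΔY/k = (+€152 million) × 0.5746 ≈ +€87 million.
The government should increase government spending by €87 million.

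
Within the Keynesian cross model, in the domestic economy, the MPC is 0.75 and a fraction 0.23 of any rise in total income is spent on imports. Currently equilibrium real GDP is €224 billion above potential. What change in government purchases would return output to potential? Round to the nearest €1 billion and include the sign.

−€108 billion

Spending multiplier = 1/(1 − c + m) = 1/(1 − 0.75 + 0.23) = 1/0.48 ≈ 2.083.
Need ΔY = −€224 billion, so ΔG = ΔY/k = (−€224 billion) × 0.48 ≈ −€108 billion.
The government should cut government purchases by €108 billion.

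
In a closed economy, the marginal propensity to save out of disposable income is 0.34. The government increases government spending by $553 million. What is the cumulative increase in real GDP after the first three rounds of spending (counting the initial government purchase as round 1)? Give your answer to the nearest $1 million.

MPC = 1 − MPS = 1 − 0.34 = 0.66.
Round 1 adds ΔG = $553 million; each later round is MPC = 0.66 times the previous.
After 3 rounds: 553 + 364.98 + 240.8868 = ΔG·(1 − c^3)/(1 − c) = 553 × (1 − 0.287496)/0.34 ≈ $1,159 million.

$1,159 million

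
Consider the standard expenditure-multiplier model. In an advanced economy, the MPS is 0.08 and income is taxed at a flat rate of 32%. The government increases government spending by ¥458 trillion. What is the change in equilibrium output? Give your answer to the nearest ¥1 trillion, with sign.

MPC = 1 − MPS = 1 − 0.08 = 0.92.
Spending multiplier = 1/(1 − c(1−t)) = 1/(1 − 0.92×0.68) = 1/0.3744 ≈ 2.671.
ΔY = k × ΔG = (+¥458 trillion) / 0.3744 ≈ +¥1,223 trillion.

+¥1,223 trillion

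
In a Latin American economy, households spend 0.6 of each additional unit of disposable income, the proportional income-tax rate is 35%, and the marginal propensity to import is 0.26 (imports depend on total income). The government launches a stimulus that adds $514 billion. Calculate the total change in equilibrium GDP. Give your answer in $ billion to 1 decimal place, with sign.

+$590.8 billion

Government-spending multiplier = 1/(1 − c(1−t) + m) = 1/(1 − 0.6×0.65 + 0.26) = 1/0.87 ≈ 1.149.
ΔY = k × ΔG = (+$514 billion) / 0.87 ≈ +$590.8 billion.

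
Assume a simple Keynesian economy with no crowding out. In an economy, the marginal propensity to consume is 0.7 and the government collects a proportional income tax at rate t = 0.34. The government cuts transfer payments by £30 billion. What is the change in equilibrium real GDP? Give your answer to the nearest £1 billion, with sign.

The transfer change shifts disposable income by −£30 billion, so first-round consumption changes by c·ΔTR = 0.7 × (−£30 billion) = −£21 billion.
Expenditure multiplier = 1/(1 − c(1−t)) = 1/(1 − 0.7×0.66) = 1/0.538 ≈ 1.859.
The transfer multiplier is c × k ≈ 1.301, so ΔY = k × (c·ΔTR) = (−£21 billion) / 0.538 ≈ −£39 billion.

−£39 billion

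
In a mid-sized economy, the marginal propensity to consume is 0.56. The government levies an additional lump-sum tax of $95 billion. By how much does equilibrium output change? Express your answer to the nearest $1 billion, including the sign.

A lump-sum tax change of +$95 billion shifts disposable income by −$95 billion; first-round consumption changes by −c × ΔT = −0.56 × (+$95 billion) = −$53.2 billion.
Expenditure multiplier = 1/(1 − MPC) = 1/(1 − 0.56) = 1/0.44 ≈ 2.273.
The tax multiplier is −c × k ≈ −1.273, so ΔY = k × (−c·ΔT) = (−$53.2 billion) / 0.44 ≈ −$121 billion.

−$121 billion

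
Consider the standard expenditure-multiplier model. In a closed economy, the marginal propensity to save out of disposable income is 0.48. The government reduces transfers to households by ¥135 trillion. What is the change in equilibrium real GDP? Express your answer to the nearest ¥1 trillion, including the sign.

−¥146 trillion

MPC = 1 − MPS = 1 − 0.48 = 0.52.
The transfer change shifts disposable income by −¥135 trillion, so first-round consumption changes by c·ΔTR = 0.52 × (−¥135 trillion) = −¥70.2 trillion.
Expenditure multiplier = 1/(1 − MPC) = 1/(1 − 0.52) = 1/0.48 ≈ 2.083.
The transfer multiplier is c × k ≈ 1.083, so ΔY = k × (c·ΔTR) = (−¥70.2 trillion) / 0.48 ≈ −¥146 trillion.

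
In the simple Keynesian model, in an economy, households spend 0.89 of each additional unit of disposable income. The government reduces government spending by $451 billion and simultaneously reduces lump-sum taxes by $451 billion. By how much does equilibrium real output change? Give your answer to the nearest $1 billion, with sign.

−$451 billion

Expenditure multiplier = 1/(1 − MPC) = 1/(1 − 0.89) = 1/0.11 ≈ 9.091.
ΔG contributes k·ΔG = (−$451 billion) / 0.11 = −$4,100 billion.
ΔT of −$451 billion changes first-round spending by −c·ΔT = +$401.39 billion, contributing k·(−c·ΔT) = (+$401.39 billion) / 0.11 = +$3,649 billion.
With ΔG = ΔT and no other leakages, the balanced-budget multiplier is 1, so ΔY = ΔG = −$451 billion.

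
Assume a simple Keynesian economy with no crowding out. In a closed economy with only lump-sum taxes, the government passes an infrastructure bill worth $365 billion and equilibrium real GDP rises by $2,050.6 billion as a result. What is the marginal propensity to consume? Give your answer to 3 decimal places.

0.822

Implied spending multiplier k = ΔY/ΔG = 2,050.6/365 ≈ 5.6181.
Since k = 1/(1 − MPC), MPC = 1 − 1/k = 1 − ΔG/ΔY = 1 − 365/2,050.6 ≈ 0.822.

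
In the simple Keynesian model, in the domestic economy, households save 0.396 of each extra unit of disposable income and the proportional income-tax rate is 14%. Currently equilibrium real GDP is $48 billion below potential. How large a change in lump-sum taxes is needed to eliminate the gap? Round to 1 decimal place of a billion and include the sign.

−$38.2 billion

MPC = 1 − MPS = 1 − 0.396 = 0.604.
Spending multiplier = 1/(1 − c(1−t)) = 1/(1 − 0.604×0.86) = 1/0.48056 ≈ 2.081.
Tax multiplier = −c·k = −0.604/0.48056 ≈ −1.257. Need ΔY = +$48 billion, so ΔT = ΔY/(−c·k) = −(+$48 billion) × 0.48056 / 0.604 ≈ −$38.2 billion.
The government should cut lump-sum taxes by $38.2 billion.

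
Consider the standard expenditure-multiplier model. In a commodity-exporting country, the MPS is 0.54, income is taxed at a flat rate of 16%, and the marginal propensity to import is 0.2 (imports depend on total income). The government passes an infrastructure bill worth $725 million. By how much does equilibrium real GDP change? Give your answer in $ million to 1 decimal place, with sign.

MPC = 1 − MPS = 1 − 0.54 = 0.46.
Spending multiplier = 1/(1 − c(1−t) + m) = 1/(1 − 0.46×0.84 + 0.2) = 1/0.8136 ≈ 1.229.
ΔY = k × ΔG = (+$725 million) / 0.8136 ≈ +$891.1 million.

+$891.1 million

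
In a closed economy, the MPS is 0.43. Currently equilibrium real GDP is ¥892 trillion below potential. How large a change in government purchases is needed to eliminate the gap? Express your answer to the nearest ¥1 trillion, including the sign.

+¥384 trillion

MPC = 1 − MPS = 1 − 0.43 = 0.57.
Spending multiplier = 1/(1 − MPC) = 1/(1 − 0.57) = 1/0.43 ≈ 2.326.
Need ΔY = +¥892 trillion, so ΔG = ΔY/k = (+¥892 trillion) × 0.43 ≈ +¥384 trillion.
The government should increase government purchases by ¥384 trillion.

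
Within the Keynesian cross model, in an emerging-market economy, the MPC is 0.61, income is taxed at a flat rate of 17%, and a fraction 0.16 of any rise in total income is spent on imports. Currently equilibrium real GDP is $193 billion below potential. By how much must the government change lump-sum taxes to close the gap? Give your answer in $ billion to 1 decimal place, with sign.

Spending multiplier = 1/(1 − c(1−t) + m) = 1/(1 − 0.61×0.83 + 0.16) = 1/0.6537 ≈ 1.53.
Tax multiplier = −c·k = −0.61/0.6537 ≈ −0.933. Need ΔY = +$193 billion, so ΔT = ΔY/(−c·k) = −(+$193 billion) × 0.6537 / 0.61 ≈ −$206.8 billion.
The government should cut lump-sum taxes by $206.8 billion.

−$206.8 billion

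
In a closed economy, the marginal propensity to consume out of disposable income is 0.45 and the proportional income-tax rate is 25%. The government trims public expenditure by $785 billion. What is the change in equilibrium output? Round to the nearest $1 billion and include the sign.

−$1,185 billion

Spending multiplier = 1/(1 − c(1−t)) = 1/(1 − 0.45×0.75) = 1/0.6625 ≈ 1.509.
ΔY = k × ΔG = (−$785 billion) / 0.6625 ≈ −$1,185 billion.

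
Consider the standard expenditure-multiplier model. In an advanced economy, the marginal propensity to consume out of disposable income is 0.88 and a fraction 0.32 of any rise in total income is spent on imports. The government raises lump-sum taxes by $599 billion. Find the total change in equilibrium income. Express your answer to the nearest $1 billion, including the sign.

A lump-sum tax change of +$599 billion shifts disposable income by −$599 billion; first-round consumption changes by −c × ΔT = −0.88 × (+$599 billion) = −$527.12 billion.
Expenditure multiplier = 1/(1 − c + m) = 1/(1 − 0.88 + 0.32) = 1/0.44 ≈ 2.273.
The tax multiplier is −c × k = −2, so ΔY = k × (−c·ΔT) = (−$527.12 billion) / 0.44 = −$1,198 billion.

−$1,198 billion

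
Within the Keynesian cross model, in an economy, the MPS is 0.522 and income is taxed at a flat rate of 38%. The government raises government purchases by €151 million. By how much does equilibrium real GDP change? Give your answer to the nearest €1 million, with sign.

+€215 million

MPC = 1 − MPS = 1 − 0.522 = 0.478.
Spending multiplier = 1/(1 − c(1−t)) = 1/(1 − 0.478×0.62) = 1/0.70364 ≈ 1.421.
ΔY = k × ΔG = (+€151 million) / 0.70364 ≈ +€215 million.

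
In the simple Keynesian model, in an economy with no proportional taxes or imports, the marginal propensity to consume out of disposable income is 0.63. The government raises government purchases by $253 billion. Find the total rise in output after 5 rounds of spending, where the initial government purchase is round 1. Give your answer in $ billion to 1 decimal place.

$615.9 billion

Round 1 adds ΔG = $253 billion; each later round is MPC = 0.63 times the previous.
After 5 rounds: 253 + 159.39 + 100.4157 + 63.261891 + 39.85499133 = ΔG·(1 − c^5)/(1 − c) = 253 × (1 − 0.0992436543)/0.37 ≈ $615.9 billion.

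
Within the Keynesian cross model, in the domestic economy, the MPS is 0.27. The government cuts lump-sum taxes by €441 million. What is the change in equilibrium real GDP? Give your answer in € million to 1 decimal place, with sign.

MPC = 1 − MPS = 1 − 0.27 = 0.73.
A lump-sum tax change of −€441 million shifts disposable income by +€441 million; first-round consumption changes by −c × ΔT = −0.73 × (−€441 million) = +€321.93 million.
Expenditure multiplier = 1/(1 − MPC) = 1/(1 − 0.73) = 1/0.27 ≈ 3.704.
The tax multiplier is −c × k ≈ −2.704, so ΔY = k × (−c·ΔT) = (+€321.93 million) / 0.27 ≈ +€1,192.3 million.

+€1,192.3 million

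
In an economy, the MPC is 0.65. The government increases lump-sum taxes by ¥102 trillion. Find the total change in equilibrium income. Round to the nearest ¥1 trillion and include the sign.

−¥189 trillion

A lump-sum tax change of +¥102 trillion shifts disposable income by −¥102 trillion; first-round consumption changes by −c × ΔT = −0.65 × (+¥102 trillion) = −¥66.3 trillion.
Expenditure multiplier = 1/(1 − MPC) = 1/(1 − 0.65) = 1/0.35 ≈ 2.857.
The tax multiplier is −c × k ≈ −1.857, so ΔY = k × (−c·ΔT) = (−¥66.3 trillion) / 0.35 ≈ −¥189 trillion.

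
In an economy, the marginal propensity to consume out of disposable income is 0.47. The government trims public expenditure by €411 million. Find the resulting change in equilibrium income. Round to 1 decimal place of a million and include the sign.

−€775.5 million

Expenditure multiplier = 1/(1 − MPC) = 1/(1 − 0.47) = 1/0.53 ≈ 1.887.
ΔY = k × ΔG = (−€411 million) / 0.53 ≈ −€775.5 million.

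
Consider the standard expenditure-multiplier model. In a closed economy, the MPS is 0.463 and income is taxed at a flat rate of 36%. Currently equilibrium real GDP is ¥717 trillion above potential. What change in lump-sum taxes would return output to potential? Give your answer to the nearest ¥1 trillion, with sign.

MPC = 1 − MPS = 1 − 0.463 = 0.537.
Spending multiplier = 1/(1 − c(1−t)) = 1/(1 − 0.537×0.64) = 1/0.65632 ≈ 1.524.
Tax multiplier = −c·k = −0.537/0.65632 ≈ −0.818. Need ΔY = −¥717 trillion, so ΔT = ΔY/(−c·k) = −(−¥717 trillion) × 0.65632 / 0.537 ≈ +¥876 trillion.
The government should raise lump-sum taxes by ¥876 trillion.

+¥876 trillion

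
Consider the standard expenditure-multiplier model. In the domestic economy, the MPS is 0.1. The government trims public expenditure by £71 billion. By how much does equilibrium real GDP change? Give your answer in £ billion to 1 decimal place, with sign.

−£710.0 billion

MPC = 1 − MPS = 1 − 0.1 = 0.9.
Expenditure multiplier = 1/(1 − MPC) = 1/(1 − 0.9) = 1/0.1 = 10.
ΔY = k × ΔG = (−£71 billion) / 0.1 = −£710 billion.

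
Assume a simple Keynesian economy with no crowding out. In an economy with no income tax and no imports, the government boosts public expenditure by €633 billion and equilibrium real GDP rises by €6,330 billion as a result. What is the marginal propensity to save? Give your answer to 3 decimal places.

0.100

Implied spending multiplier k = ΔY/ΔG = 6,330/633 = 10.
Since k = 1/(1 − MPC), MPC = 1 − 1/k = 1 − ΔG/ΔY = 1 − 633/6,330 = 0.900.
MPS = 1 − MPC = 0.100.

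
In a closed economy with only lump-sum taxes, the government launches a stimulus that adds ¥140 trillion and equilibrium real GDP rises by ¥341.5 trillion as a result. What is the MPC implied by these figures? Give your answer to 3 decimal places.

0.590

Implied spending multiplier k = ΔY/ΔG = 341.5/140 ≈ 2.4393.
Since k = 1/(1 − MPC), MPC = 1 − 1/k = 1 − ΔG/ΔY = 1 − 140/341.5 ≈ 0.590.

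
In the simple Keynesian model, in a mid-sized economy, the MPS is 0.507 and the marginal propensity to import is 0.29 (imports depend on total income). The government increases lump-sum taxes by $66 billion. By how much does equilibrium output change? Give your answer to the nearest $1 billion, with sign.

MPC = 1 − MPS = 1 − 0.507 = 0.493.
A lump-sum tax change of +$66 billion shifts disposable income by −$66 billion; first-round consumption changes by −c × ΔT = −0.493 × (+$66 billion) = −$32.538 billion.
Expenditure multiplier = 1/(1 − c + m) = 1/(1 − 0.493 + 0.29) = 1/0.797 ≈ 1.255.
The tax multiplier is −c × k ≈ −0.619, so ΔY = k × (−c·ΔT) = (−$32.538 billion) / 0.797 ≈ −$41 billion.

−$41 billion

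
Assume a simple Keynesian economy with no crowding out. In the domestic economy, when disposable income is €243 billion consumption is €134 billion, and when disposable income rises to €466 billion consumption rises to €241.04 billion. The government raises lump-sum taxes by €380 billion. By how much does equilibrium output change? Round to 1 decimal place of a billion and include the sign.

−€350.8 billion

MPC = ΔC/ΔYd = (241.04 − 134)/(466 − 243) = 107.04/223 = 0.48.
A lump-sum tax change of +€380 billion shifts disposable income by −€380 billion; first-round consumption changes by −c × ΔT = −0.48 × (+€380 billion) = −€182.4 billion.
Expenditure multiplier = 1/(1 − MPC) = 1/(1 − 0.48) = 1/0.52 ≈ 1.923.
The tax multiplier is −c × k ≈ −0.923, so ΔY = k × (−c·ΔT) = (−€182.4 billion) / 0.52 ≈ −€350.8 billion.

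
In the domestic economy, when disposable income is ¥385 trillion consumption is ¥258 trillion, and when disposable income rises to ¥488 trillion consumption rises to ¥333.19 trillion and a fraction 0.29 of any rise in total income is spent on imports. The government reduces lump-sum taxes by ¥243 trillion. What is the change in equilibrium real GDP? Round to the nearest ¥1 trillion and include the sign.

+¥317 trillion

MPC = ΔC/ΔYd = (333.19 − 258)/(488 − 385) = 75.19/103 = 0.73.
A lump-sum tax change of −¥243 trillion shifts disposable income by +¥243 trillion; first-round consumption changes by −c × ΔT = −0.73 × (−¥243 trillion) = +¥177.39 trillion.
Expenditure multiplier = 1/(1 − c + m) = 1/(1 − 0.73 + 0.29) = 1/0.56 ≈ 1.786.
The tax multiplier is −c × k ≈ −1.304, so ΔY = k × (−c·ΔT) = (+¥177.39 trillion) / 0.56 ≈ +¥317 trillion.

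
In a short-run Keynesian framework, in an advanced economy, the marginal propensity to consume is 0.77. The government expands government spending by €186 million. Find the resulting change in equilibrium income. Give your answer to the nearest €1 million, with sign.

+€809 million

Spending multiplier = 1/(1 − MPC) = 1/(1 − 0.77) = 1/0.23 ≈ 4.348.
ΔY = k × ΔG = (+€186 million) / 0.23 ≈ +€809 million.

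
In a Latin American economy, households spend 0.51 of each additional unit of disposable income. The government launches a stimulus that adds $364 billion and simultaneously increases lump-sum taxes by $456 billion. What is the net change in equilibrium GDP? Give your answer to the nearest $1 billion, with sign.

+$268 billion

Expenditure multiplier = 1/(1 − MPC) = 1/(1 − 0.51) = 1/0.49 ≈ 2.041.
ΔG contributes k·ΔG = (+$364 billion) / 0.49 ≈ +$742.9 billion.
ΔT of +$456 billion changes first-round spending by −c·ΔT = −$232.56 billion, contributing k·(−c·ΔT) = (−$232.56 billion) / 0.49 ≈ −$474.6 billion.
Net ΔY = k(ΔG − c·ΔT) = (+$131.44 billion) / 0.49 ≈ +$268 billion.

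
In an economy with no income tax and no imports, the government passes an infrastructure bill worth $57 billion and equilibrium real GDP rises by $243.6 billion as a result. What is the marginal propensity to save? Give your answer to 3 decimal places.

0.234

Implied spending multiplier k = ΔY/ΔG = 243.6/57 ≈ 4.2737.
Since k = 1/(1 − MPC), MPC = 1 − 1/k = 1 − ΔG/ΔY = 1 − 57/243.6 ≈ 0.766.
MPS = 1 − MPC = 0.234.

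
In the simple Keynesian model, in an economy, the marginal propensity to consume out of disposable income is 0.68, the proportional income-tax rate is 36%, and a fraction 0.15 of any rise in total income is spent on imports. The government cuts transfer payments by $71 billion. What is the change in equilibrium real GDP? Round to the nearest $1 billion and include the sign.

The transfer change shifts disposable income by −$71 billion, so first-round consumption changes by c·ΔTR = 0.68 × (−$71 billion) = −$48.28 billion.
Expenditure multiplier = 1/(1 − c(1−t) + m) = 1/(1 − 0.68×0.64 + 0.15) = 1/0.7148 ≈ 1.399.
The transfer multiplier is c × k ≈ 0.951, so ΔY = k × (c·ΔTR) = (−$48.28 billion) / 0.7148 ≈ −$68 billion.

−$68 billion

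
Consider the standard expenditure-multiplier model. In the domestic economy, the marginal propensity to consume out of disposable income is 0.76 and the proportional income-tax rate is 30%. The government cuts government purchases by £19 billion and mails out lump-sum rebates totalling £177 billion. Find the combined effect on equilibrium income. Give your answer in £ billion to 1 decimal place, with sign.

Expenditure multiplier = 1/(1 − c(1−t)) = 1/(1 − 0.76×0.7) = 1/0.468 ≈ 2.137.
ΔG contributes k·ΔG = (−£19 billion) / 0.468 ≈ −£40.6 billion.
ΔT of −£177 billion changes first-round spending by −c·ΔT = +£134.52 billion, contributing k·(−c·ΔT) = (+£134.52 billion) / 0.468 ≈ +£287.4 billion.
Net ΔY = k(ΔG − c·ΔT) = (+£115.52 billion) / 0.468 ≈ +£246.8 billion.

+£246.8 billion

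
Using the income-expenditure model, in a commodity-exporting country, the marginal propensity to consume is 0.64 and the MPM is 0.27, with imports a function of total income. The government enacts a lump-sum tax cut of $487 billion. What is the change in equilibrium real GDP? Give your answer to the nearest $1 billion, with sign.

+$495 billion

A lump-sum tax change of −$487 billion shifts disposable income by +$487 billion; first-round consumption changes by −c × ΔT = −0.64 × (−$487 billion) = +$311.68 billion.
Expenditure multiplier = 1/(1 − c + m) = 1/(1 − 0.64 + 0.27) = 1/0.63 ≈ 1.587.
The tax multiplier is −c × k ≈ −1.016, so ΔY = k × (−c·ΔT) = (+$311.68 billion) / 0.63 ≈ +$495 billion.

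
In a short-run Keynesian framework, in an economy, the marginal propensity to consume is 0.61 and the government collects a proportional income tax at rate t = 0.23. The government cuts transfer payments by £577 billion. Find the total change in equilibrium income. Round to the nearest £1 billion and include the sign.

−£664 billion

The transfer change shifts disposable income by −£577 billion, so first-round consumption changes by c·ΔTR = 0.61 × (−£577 billion) = −£351.97 billion.
Expenditure multiplier = 1/(1 − c(1−t)) = 1/(1 − 0.61×0.77) = 1/0.5303 ≈ 1.886.
The transfer multiplier is c × k ≈ 1.15, so ΔY = k × (c·ΔTR) = (−£351.97 billion) / 0.5303 ≈ −£664 billion.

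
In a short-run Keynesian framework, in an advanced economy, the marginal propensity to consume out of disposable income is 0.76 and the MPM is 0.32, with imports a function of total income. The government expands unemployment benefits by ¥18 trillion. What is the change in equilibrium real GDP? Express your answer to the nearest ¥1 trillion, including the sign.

The transfer change shifts disposable income by +¥18 trillion, so first-round consumption changes by c·ΔTR = 0.76 × (+¥18 trillion) = +¥13.68 trillion.
Expenditure multiplier = 1/(1 − c + m) = 1/(1 − 0.76 + 0.32) = 1/0.56 ≈ 1.786.
The transfer multiplier is c × k ≈ 1.357, so ΔY = k × (c·ΔTR) = (+¥13.68 trillion) / 0.56 ≈ +¥24 trillion.

+¥24 trillion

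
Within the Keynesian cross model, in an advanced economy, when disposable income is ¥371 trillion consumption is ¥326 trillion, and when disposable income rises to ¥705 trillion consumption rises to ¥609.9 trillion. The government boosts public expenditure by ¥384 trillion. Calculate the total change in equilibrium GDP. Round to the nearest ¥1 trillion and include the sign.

+¥2,560 trillion

MPC = ΔC/ΔYd = (609.9 − 326)/(705 − 371) = 283.9/334 = 0.85.
Government-spending multiplier = 1/(1 − MPC) = 1/(1 − 0.85) = 1/0.15 ≈ 6.667.
ΔY = k × ΔG = (+¥384 trillion) / 0.15 = +¥2,560 trillion.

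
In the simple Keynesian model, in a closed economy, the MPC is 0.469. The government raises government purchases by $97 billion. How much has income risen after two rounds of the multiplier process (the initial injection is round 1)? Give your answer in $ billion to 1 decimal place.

$142.5 billion

Round 1 adds ΔG = $97 billion; each later round is MPC = 0.469 times the previous.
After 2 rounds: 97 + 45.493 = ΔG·(1 − c^2)/(1 − c) = 97 × (1 − 0.219961)/0.531 ≈ $142.5 billion.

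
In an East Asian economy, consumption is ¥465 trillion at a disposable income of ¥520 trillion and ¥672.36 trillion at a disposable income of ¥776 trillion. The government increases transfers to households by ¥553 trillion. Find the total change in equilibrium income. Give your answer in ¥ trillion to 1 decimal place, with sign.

MPC = ΔC/ΔYd = (672.36 − 465)/(776 − 520) = 207.36/256 = 0.81.
The transfer change shifts disposable income by +¥553 trillion, so first-round consumption changes by c·ΔTR = 0.81 × (+¥553 trillion) = +¥447.93 trillion.
Expenditure multiplier = 1/(1 − MPC) = 1/(1 − 0.81) = 1/0.19 ≈ 5.263.
The transfer multiplier is c × k ≈ 4.263, so ΔY = k × (c·ΔTR) = (+¥447.93 trillion) / 0.19 ≈ +¥2,357.5 trillion.

+¥2,357.5 trillion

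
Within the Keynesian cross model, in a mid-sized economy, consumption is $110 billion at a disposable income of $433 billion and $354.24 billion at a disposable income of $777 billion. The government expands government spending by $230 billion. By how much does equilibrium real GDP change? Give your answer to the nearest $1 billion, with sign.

+$793 billion

MPC = ΔC/ΔYd = (354.24 − 110)/(777 − 433) = 244.24/344 = 0.71.
Government-spending multiplier = 1/(1 − MPC) = 1/(1 − 0.71) = 1/0.29 ≈ 3.448.
ΔY = k × ΔG = (+$230 billion) / 0.29 ≈ +$793 billion.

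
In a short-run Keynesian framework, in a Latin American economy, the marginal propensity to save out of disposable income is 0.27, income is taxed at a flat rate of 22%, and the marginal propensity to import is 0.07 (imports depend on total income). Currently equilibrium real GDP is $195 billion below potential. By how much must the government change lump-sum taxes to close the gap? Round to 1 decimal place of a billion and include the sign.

−$133.7 billion

MPC = 1 − MPS = 1 − 0.27 = 0.73.
Spending multiplier = 1/(1 − c(1−t) + m) = 1/(1 − 0.73×0.78 + 0.07) = 1/0.5006 ≈ 1.998.
Tax multiplier = −c·k = −0.73/0.5006 ≈ −1.458. Need ΔY = +$195 billion, so ΔT = ΔY/(−c·k) = −(+$195 billion) × 0.5006 / 0.73 ≈ −$133.7 billion.
The government should cut lump-sum taxes by $133.7 billion.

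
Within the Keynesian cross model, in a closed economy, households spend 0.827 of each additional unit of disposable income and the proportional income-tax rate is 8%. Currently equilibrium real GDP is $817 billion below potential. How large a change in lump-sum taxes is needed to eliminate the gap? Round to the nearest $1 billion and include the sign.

−$236 billion

Spending multiplier = 1/(1 − c(1−t)) = 1/(1 − 0.827×0.92) = 1/0.23916 ≈ 4.181.
Tax multiplier = −c·k = −0.827/0.23916 ≈ −3.458. Need ΔY = +$817 billion, so ΔT = ΔY/(−c·k) = −(+$817 billion) × 0.23916 / 0.827 ≈ −$236 billion.
The government should cut lump-sum taxes by $236 billion.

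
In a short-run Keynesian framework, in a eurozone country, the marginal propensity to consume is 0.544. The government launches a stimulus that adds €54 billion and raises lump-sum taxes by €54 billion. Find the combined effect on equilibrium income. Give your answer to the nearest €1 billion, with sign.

Expenditure multiplier = 1/(1 − MPC) = 1/(1 − 0.544) = 1/0.456 ≈ 2.193.
ΔG contributes k·ΔG = (+€54 billion) / 0.456 ≈ +€118.4 billion.
ΔT of +€54 billion changes first-round spending by −c·ΔT = −€29.376 billion, contributing k·(−c·ΔT) = (−€29.376 billion) / 0.456 ≈ −€64.4 billion.
With ΔG = ΔT and no other leakages, the balanced-budget multiplier is 1, so ΔY = ΔG = +€54 billion.

+€54 billion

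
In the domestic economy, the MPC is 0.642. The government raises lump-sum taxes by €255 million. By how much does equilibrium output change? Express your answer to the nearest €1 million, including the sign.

A lump-sum tax change of +€255 million shifts disposable income by −€255 million; first-round consumption changes by −c × ΔT = −0.642 × (+€255 million) = −€163.71 million.
Expenditure multiplier = 1/(1 − MPC) = 1/(1 − 0.642) = 1/0.358 ≈ 2.793.
The tax multiplier is −c × k ≈ −1.793, so ΔY = k × (−c·ΔT) = (−€163.71 million) / 0.358 ≈ −€457 million.

−€457 million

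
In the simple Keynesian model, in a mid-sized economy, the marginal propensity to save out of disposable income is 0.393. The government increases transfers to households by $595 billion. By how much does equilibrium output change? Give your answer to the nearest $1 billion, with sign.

+$919 billion

MPC = 1 − MPS = 1 − 0.393 = 0.607.
The transfer change shifts disposable income by +$595 billion, so first-round consumption changes by c·ΔTR = 0.607 × (+$595 billion) = +$361.165 billion.
Expenditure multiplier = 1/(1 − MPC) = 1/(1 − 0.607) = 1/0.393 ≈ 2.545.
The transfer multiplier is c × k ≈ 1.545, so ΔY = k × (c·ΔTR) = (+$361.165 billion) / 0.393 ≈ +$919 billion.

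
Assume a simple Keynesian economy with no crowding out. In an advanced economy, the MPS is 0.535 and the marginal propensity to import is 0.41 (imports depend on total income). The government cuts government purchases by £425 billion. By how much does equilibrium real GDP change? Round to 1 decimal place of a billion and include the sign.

−£449.7 billion

MPC = 1 − MPS = 1 − 0.535 = 0.465.
Spending multiplier = 1/(1 − c + m) = 1/(1 − 0.465 + 0.41) = 1/0.945 ≈ 1.058.
ΔY = k × ΔG = (−£425 billion) / 0.945 ≈ −£449.7 billion.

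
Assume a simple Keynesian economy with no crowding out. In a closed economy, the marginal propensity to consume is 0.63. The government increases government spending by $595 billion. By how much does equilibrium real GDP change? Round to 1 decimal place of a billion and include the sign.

+$1,608.1 billion

Spending multiplier = 1/(1 − MPC) = 1/(1 − 0.63) = 1/0.37 ≈ 2.703.
ΔY = k × ΔG = (+$595 billion) / 0.37 ≈ +$1,608.1 billion.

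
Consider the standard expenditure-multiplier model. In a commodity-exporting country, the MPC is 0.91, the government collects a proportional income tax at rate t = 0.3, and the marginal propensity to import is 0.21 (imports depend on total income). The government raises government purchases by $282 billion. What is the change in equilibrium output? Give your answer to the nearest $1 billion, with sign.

Expenditure multiplier = 1/(1 − c(1−t) + m) = 1/(1 − 0.91×0.7 + 0.21) = 1/0.573 ≈ 1.745.
ΔY = k × ΔG = (+$282 billion) / 0.573 ≈ +$492 billion.

+$492 billion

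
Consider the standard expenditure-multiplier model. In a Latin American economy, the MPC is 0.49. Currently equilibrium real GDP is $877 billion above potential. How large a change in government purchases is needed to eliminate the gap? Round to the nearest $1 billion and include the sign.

−$447 billion

Spending multiplier = 1/(1 − MPC) = 1/(1 − 0.49) = 1/0.51 ≈ 1.961.
Need ΔY = −$877 billion, so ΔG = ΔY/k = (−$877 billion) × 0.51 ≈ −$447 billion.
The government should cut government purchases by $447 billion.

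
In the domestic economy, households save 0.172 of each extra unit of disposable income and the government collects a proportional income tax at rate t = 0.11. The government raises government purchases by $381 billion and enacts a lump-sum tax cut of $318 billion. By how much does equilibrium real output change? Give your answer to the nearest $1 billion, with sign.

+$2,449 billion

MPC = 1 − MPS = 1 − 0.172 = 0.828.
Expenditure multiplier = 1/(1 − c(1−t)) = 1/(1 − 0.828×0.89) = 1/0.26308 ≈ 3.801.
ΔG contributes k·ΔG = (+$381 billion) / 0.26308 ≈ +$1,448.2 billion.
ΔT of −$318 billion changes first-round spending by −c·ΔT = +$263.304 billion, contributing k·(−c·ΔT) = (+$263.304 billion) / 0.26308 ≈ +$1,000.9 billion.
Net ΔY = k(ΔG − c·ΔT) = (+$644.304 billion) / 0.26308 ≈ +$2,449 billion.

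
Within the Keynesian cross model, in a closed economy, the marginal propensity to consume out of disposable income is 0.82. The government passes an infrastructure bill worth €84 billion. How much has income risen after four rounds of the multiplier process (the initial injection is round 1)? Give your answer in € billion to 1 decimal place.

Round 1 adds ΔG = €84 billion; each later round is MPC = 0.82 times the previous.
After 4 rounds: 84 + 68.88 + 56.4816 + 46.314912 = ΔG·(1 − c^4)/(1 − c) = 84 × (1 − 0.45212176)/0.18 ≈ €255.7 billion.

€255.7 billion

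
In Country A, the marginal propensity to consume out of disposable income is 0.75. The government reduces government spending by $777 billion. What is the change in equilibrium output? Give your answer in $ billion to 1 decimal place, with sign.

Expenditure multiplier = 1/(1 − MPC) = 1/(1 − 0.75) = 1/0.25 = 4.
ΔY = k × ΔG = (−$777 billion) / 0.25 = −$3,108 billion.

−$3,108.0 billion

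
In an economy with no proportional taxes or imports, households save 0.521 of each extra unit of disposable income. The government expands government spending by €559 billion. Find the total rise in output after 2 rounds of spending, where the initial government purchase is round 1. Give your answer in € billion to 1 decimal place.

MPC = 1 − MPS = 1 − 0.521 = 0.479.
Round 1 adds ΔG = €559 billion; each later round is MPC = 0.479 times the previous.
After 2 rounds: 559 + 267.761 = ΔG·(1 − c^2)/(1 − c) = 559 × (1 − 0.229441)/0.521 ≈ €826.8 billion.

€826.8 billion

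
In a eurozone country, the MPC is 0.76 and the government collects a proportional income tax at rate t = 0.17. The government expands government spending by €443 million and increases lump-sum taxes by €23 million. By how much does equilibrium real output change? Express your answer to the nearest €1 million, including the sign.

+€1,153 million

Expenditure multiplier = 1/(1 − c(1−t)) = 1/(1 − 0.76×0.83) = 1/0.3692 ≈ 2.709.
ΔG contributes k·ΔG = (+€443 million) / 0.3692 ≈ +€1,199.9 million.
ΔT of +€23 million changes first-round spending by −c·ΔT = −€17.48 million, contributing k·(−c·ΔT) = (−€17.48 million) / 0.3692 ≈ −€47.3 million.
Net ΔY = k(ΔG − c·ΔT) = (+€425.52 million) / 0.3692 ≈ +€1,153 million.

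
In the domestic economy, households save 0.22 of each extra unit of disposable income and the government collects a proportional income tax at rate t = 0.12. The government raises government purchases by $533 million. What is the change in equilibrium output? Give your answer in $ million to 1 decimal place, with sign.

MPC = 1 − MPS = 1 − 0.22 = 0.78.
Government-spending multiplier = 1/(1 − c(1−t)) = 1/(1 − 0.78×0.88) = 1/0.3136 ≈ 3.189.
ΔY = k × ΔG = (+$533 million) / 0.3136 ≈ +$1,699.6 million.

+$1,699.6 million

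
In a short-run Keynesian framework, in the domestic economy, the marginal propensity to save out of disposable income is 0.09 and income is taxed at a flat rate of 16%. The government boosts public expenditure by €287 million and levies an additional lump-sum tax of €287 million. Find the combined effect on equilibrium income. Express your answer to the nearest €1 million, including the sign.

MPC = 1 − MPS = 1 − 0.09 = 0.91.
Expenditure multiplier = 1/(1 − c(1−t)) = 1/(1 − 0.91×0.84) = 1/0.2356 ≈ 4.244.
ΔG contributes k·ΔG = (+€287 million) / 0.2356 ≈ +€1,218.2 million.
ΔT of +€287 million changes first-round spending by −c·ΔT = −€261.17 million, contributing k·(−c·ΔT) = (−€261.17 million) / 0.2356 ≈ −€1,108.5 million.
Net ΔY = k(ΔG − c·ΔT) = (+€25.83 million) / 0.2356 ≈ +€110 million.

+€110 million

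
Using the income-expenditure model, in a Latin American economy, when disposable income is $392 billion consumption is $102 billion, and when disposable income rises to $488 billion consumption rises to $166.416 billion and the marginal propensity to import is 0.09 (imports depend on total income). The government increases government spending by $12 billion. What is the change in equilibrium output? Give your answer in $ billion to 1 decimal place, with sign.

MPC = ΔC/ΔYd = (166.416 − 102)/(488 − 392) = 64.416/96 = 0.671.
Government-spending multiplier = 1/(1 − c + m) = 1/(1 − 0.671 + 0.09) = 1/0.419 ≈ 2.387.
ΔY = k × ΔG = (+$12 billion) / 0.419 ≈ +$28.6 billion.

+$28.6 billion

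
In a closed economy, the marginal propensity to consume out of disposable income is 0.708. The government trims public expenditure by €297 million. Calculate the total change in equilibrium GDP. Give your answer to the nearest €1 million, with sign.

−€1,017 million

Expenditure multiplier = 1/(1 − MPC) = 1/(1 − 0.708) = 1/0.292 ≈ 3.425.
ΔY = k × ΔG = (−€297 million) / 0.292 ≈ −€1,017 million.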